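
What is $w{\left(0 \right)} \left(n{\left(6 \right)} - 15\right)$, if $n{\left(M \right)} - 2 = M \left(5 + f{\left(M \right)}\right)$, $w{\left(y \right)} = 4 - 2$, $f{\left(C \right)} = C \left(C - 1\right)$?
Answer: $394$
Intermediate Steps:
$f{\left(C \right)} = C \left(-1 + C\right)$
$w{\left(y \right)} = 2$
$n{\left(M \right)} = 2 + M \left(5 + M \left(-1 + M\right)\right)$
$w{\left(0 \right)} \left(n{\left(6 \right)} - 15\right) = 2 \left(\left(2 + 5 \cdot 6 + 6^{2} \left(-1 + 6\right)\right) - 15\right) = 2 \left(\left(2 + 30 + 36 \cdot 5\right) - 15\right) = 2 \left(\left(2 + 30 + 180\right) - 15\right) = 2 \left(212 - 15\right) = 2 \cdot 197 = 394$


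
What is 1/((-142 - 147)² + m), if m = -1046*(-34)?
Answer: 1/119085 ≈ 8.3974e-6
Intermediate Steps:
m = 35564
1/((-142 - 147)² + m) = 1/((-142 - 147)² + 35564) = 1/((-289)² + 35564) = 1/(83521 + 35564) = 1/119085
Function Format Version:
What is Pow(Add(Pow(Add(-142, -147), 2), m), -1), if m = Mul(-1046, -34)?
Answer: Rational(1, 119085) ≈ 8.3974e-6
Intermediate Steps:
m = 35564
Pow(Add(Pow(Add(-142, -147), 2), m), -1) = Pow(Add(Pow(Add(-142, -147), 2), 35564), -1) = Pow(Add(Pow(-289, 2), 35564), -1) = Pow(Add(83521, 35564), -1) = Pow(119085, -1) = Rational(1, 119085)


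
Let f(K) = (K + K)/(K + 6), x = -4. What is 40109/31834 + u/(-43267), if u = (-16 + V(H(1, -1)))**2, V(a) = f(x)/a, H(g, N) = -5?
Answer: 43201029391/34434041950 ≈ 1.2546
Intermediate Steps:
f(K) = 2*K/(6 + K) (f(K) = (2*K)/(6 + K) = 2*K/(6 + K))
V(a) = -4/a (V(a) = (2*(-4)/(6 - 4))/a = (2*(-4)/2)/a = (2*(-4)*(1/2))/a = -4/a)
u = 5776/25 (u = (-16 - 4/(-5))**2 = (-16 - 4*(-1/5))**2 = (-16 + 4/5)**2 = (-76/5)**2 = 5776/25 ≈ 231.04)
40109/31834 + u/(-43267) = 40109/31834 + (5776/25)/(-43267) = 40109*(1/31834) + (5776/25)*(-1/43267) = 40109/31834 - 5776/1081675 = 43201029391/34434041950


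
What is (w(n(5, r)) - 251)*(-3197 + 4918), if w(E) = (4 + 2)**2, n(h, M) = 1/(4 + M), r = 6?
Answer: -370015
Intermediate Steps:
w(E) = 36 (w(E) = 6**2 = 36)
(w(n(5, r)) - 251)*(-3197 + 4918) = (36 - 251)*(-3197 + 4918) = -215*1721 = -370015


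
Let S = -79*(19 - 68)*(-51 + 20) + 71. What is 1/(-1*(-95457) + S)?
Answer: -1/24473 ≈ -4.0861e-5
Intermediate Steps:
S = -119930 (S = -(-3871)*(-31) + 71 = -79*1519 + 71 = -120001 + 71 = -119930)
1/(-1*(-95457) + S) = 1/(-1*(-95457) - 119930) = 1/(95457 - 119930) = 1/(-24473) = -1/24473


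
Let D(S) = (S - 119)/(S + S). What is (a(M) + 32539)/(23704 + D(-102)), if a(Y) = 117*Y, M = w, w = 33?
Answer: 436800/284461 ≈ 1.5355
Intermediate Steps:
M = 33
D(S) = (-119 + S)/(2*S) (D(S) = (-119 + S)/((2*S)) = (-119 + S)*(1/(2*S)) = (-119 + S)/(2*S))
(a(M) + 32539)/(23704 + D(-102)) = (117*33 + 32539)/(23704 + (½)*(-119 - 102)/(-102)) = (3861 + 32539)/(23704 + (½)*(-1/102)*(-221)) = 36400/(23704 + 13/12) = 36400/(284461/12) = 36400*(12/284461) = 436800/284461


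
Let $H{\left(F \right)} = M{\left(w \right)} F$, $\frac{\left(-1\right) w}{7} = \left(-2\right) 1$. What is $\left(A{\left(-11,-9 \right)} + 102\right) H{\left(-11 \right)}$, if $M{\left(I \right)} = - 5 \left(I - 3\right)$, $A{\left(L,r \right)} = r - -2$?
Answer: $57475$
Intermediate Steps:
$w = 14$ ($w = - 7 \left(\left(-2\right) 1\right) = \left(-7\right) \left(-2\right) = 14$)
$A{\left(L,r \right)} = 2 + r$ ($A{\left(L,r \right)} = r + 2 = 2 + r$)
$M{\left(I \right)} = 15 - 5 I$ ($M{\left(I \right)} = - 5 \left(-3 + I\right) = 15 - 5 I$)
$H{\left(F \right)} = - 55 F$ ($H{\left(F \right)} = \left(15 - 70\right) F = - 55 F$)
$\left(A{\left(-11,-9 \right)} + 102\right) H{\left(-11 \right)} = \left(\left(2 - 9\right) + 102\right) \left(\left(-55\right) \left(-11\right)\right) = \left(-7 + 102\right) 605 = 95 \cdot 605 = 57475$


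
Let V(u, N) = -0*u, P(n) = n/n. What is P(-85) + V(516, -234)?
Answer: 1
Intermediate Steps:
P(n) = 1
V(u, N) = 0 (V(u, N) = -5*0 = 0)
P(-85) + V(516, -234) = 1 + 0 = 1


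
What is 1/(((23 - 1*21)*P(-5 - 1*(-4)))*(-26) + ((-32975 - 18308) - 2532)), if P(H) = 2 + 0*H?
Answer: -1/53919 ≈ -1.8546e-5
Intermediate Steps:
P(H) = 2 (P(H) = 2 + 0 = 2)
1/(((23 - 1*21)*P(-5 - 1*(-4)))*(-26) + ((-32975 - 18308) - 2532)) = 1/(((23 - 1*21)*2)*(-26) + ((-32975 - 18308) - 2532)) = 1/(((23 - 21)*2)*(-26) + (-51283 - 2532)) = 1/((2*2)*(-26) - 53815) = 1/(4*(-26) - 53815) = 1/(-104 - 53815) = 1/(-53919) = -1/53919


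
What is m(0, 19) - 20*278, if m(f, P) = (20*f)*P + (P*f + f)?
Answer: -5560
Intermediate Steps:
m(f, P) = f + 21*P*f (m(f, P) = 20*P*f + (f + P*f) = f + 21*P*f)
m(0, 19) - 20*278 = 0*(1 + 21*19) - 20*278 = 0*(1 + 399) - 5560 = 0*400 - 5560 = 0 - 5560 = -5560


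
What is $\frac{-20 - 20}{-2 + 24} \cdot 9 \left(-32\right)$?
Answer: $\frac{5760}{11} \approx 523.64$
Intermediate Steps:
$\frac{-20 - 20}{-2 + 24} \cdot 9 \left(-32\right) = - \frac{40}{22} \cdot 9 \left(-32\right) = \left(-40\right) \frac{1}{22} \cdot 9 \left(-32\right) = \left(- \frac{20}{11}\right) 9 \left(-32\right) = \left(- \frac{180}{11}\right) \left(-32\right) = \frac{5760}{11}$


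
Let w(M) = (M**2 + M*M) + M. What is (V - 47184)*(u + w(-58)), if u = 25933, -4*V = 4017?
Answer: -6284326059/4 ≈ -1.5711e+9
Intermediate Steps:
V = -4017/4 (V = -1/4*4017 = -4017/4 ≈ -1004.3)
w(M) = M + 2*M**2 (w(M) = (M**2 + M**2) + M = 2*M**2 + M = M + 2*M**2)
(V - 47184)*(u + w(-58)) = (-4017/4 - 47184)*(25933 - 58*(1 + 2*(-58))) = -192753*(25933 - 58*(1 - 116))/4 = -192753*(25933 - 58*(-115))/4 = -192753*(25933 + 6670)/4 = -192753/4*32603 = -6284326059/4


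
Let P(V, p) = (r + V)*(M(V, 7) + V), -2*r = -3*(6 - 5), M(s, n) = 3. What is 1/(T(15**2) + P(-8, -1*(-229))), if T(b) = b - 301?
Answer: -2/87 ≈ -0.022988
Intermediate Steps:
r = 3/2 (r = -(-3)*(6 - 5)/2 = -(-3)/2 = -1/2*(-3) = 3/2 ≈ 1.5000)
P(V, p) = (3 + V)*(3/2 + V) (P(V, p) = (3/2 + V)*(3 + V) = (3 + V)*(3/2 + V))
T(b) = -301 + b
1/(T(15**2) + P(-8, -1*(-229))) = 1/((-301 + 15**2) + (9/2 + (-8)**2 + (9/2)*(-8))) = 1/((-301 + 225) + (9/2 + 64 - 36)) = 1/(-76 + 65/2) = 1/(-87/2) = -2/87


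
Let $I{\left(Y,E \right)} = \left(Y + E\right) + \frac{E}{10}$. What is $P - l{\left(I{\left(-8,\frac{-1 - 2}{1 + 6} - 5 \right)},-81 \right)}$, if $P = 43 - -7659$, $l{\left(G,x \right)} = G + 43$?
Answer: $\frac{268554}{35} \approx 7673.0$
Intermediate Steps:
$I{\left(Y,E \right)} = Y + \frac{11 E}{10}$ ($I{\left(Y,E \right)} = \left(E + Y\right) + E \frac{1}{10} = \left(E + Y\right) + \frac{E}{10} = Y + \frac{11 E}{10}$)
$l{\left(G,x \right)} = 43 + G$
$P = 7702$ ($P = 43 + 7659 = 7702$)
$P - l{\left(I{\left(-8,\frac{-1 - 2}{1 + 6} - 5 \right)},-81 \right)} = 7702 - \left(43 - \left(8 - \frac{11 \left(\frac{-1 - 2}{1 + 6} - 5\right)}{10}\right)\right) = 7702 - \left(43 - \left(8 - \frac{11 \left(- \frac{3}{7} - 5\right)}{10}\right)\right) = 7702 - \left(43 + \left(-8 + \frac{11}{10} \left(- \frac{38}{7}\right)\right)\right) = 7702 - \left(43 - \frac{489}{35}\right) = 7702 - \frac{1016}{35} = \frac{268554}{35}$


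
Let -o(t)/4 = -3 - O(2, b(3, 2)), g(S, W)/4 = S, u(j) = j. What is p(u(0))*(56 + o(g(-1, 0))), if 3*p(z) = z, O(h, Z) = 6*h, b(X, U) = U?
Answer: 0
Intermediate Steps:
g(S, W) = 4*S
p(z) = z/3
o(t) = 60 (o(t) = -4*(-3 - 6*2) = -4*(-3 - 1*12) = -4*(-3 - 12) = -4*(-15) = 60)
p(u(0))*(56 + o(g(-1, 0))) = ((⅓)*0)*(56 + 60) = 0*116 = 0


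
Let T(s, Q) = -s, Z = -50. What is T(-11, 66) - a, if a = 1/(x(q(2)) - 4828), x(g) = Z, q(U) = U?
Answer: 53659/4878 ≈ 11.000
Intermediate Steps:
x(g) = -50
a = -1/4878 (a = 1/(-50 - 4828) = 1/(-4878) = -1/4878 ≈ -0.00020500)
T(-11, 66) - a = -1*(-11) - 1*(-1/4878) = 11 + 1/4878 = 53659/4878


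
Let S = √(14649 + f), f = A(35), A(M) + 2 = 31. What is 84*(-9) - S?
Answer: -756 - √14678 ≈ -877.15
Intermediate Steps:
A(M) = 29 (A(M) = -2 + 31 = 29)
f = 29
S = √14678 (S = √(14649 + 29) = √14678 ≈ 121.15)
84*(-9) - S = 84*(-9) - √14678 = -756 - √14678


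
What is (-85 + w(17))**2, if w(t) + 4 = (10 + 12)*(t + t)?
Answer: 434281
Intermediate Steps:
w(t) = -4 + 44*t (w(t) = -4 + (10 + 12)*(t + t) = -4 + 22*(2*t) = -4 + 44*t)
(-85 + w(17))**2 = (-85 + (-4 + 44*17))**2 = (-85 + (-4 + 748))**2 = (-85 + 744)**2 = 659**2 = 434281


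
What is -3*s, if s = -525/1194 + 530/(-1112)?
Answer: 304155/110644 ≈ 2.7490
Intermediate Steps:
s = -101385/110644 (s = -525*1/1194 + 530*(-1/1112) = -175/398 - 265/556 = -101385/110644 ≈ -0.91632)
-3*s = -3*(-101385/110644) = 304155/110644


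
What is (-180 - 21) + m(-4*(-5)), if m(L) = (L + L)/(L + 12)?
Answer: -799/4 ≈ -199.75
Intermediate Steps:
m(L) = 2*L/(12 + L) (m(L) = (2*L)/(12 + L) = 2*L/(12 + L))
(-180 - 21) + m(-4*(-5)) = (-180 - 21) + 2*(-4*(-5))/(12 - 4*(-5)) = -201 + 2*20/(12 + 20) = -201 + 2*20/32 = -201 + 2*20*(1/32) = -201 + 5/4 = -799/4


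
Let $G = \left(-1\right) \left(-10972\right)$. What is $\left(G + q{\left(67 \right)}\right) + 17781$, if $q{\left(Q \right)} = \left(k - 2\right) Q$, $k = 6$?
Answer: $29021$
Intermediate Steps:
$G = 10972$
$q{\left(Q \right)} = 4 Q$ ($q{\left(Q \right)} = \left(6 - 2\right) Q = 4 Q$)
$\left(G + q{\left(67 \right)}\right) + 17781 = \left(10972 + 4 \cdot 67\right) + 17781 = \left(10972 + 268\right) + 17781 = 11240 + 17781 = 29021$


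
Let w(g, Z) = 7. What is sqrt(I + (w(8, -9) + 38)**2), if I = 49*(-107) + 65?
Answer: I*sqrt(3153) ≈ 56.152*I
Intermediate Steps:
I = -5178 (I = -5243 + 65 = -5178)
sqrt(I + (w(8, -9) + 38)**2) = sqrt(-5178 + (7 + 38)**2) = sqrt(-5178 + 45**2) = sqrt(-5178 + 2025) = sqrt(-3153) = I*sqrt(3153)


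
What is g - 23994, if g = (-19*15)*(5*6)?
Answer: -32544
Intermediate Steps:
g = -8550 (g = -285*30 = -8550)
g - 23994 = -8550 - 23994 = -32544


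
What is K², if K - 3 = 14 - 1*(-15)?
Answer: 1024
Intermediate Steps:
K = 32 (K = 3 + (14 - 1*(-15)) = 3 + (14 + 15) = 3 + 29 = 32)
K² = 32² = 1024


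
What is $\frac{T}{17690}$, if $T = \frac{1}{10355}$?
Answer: $\frac{1}{183179950} \approx 5.4591 \cdot 10^{-9}$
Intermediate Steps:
$T = \frac{1}{10355} \approx 9.6572 \cdot 10^{-5}$
$\frac{T}{17690} = \frac{1}{10355 \cdot 17690} = \frac{1}{10355} \cdot \frac{1}{17690} = \frac{1}{183179950}$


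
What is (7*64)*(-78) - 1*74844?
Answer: -109788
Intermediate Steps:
(7*64)*(-78) - 1*74844 = 448*(-78) - 74844 = -34944 - 74844 = -109788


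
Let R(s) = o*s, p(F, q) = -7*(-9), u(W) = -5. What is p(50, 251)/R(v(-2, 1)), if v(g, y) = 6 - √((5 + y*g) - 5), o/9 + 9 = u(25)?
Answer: -3/38 - I*√2/76 ≈ -0.078947 - 0.018608*I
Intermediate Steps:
o = -126 (o = -81 + 9*(-5) = -81 - 45 = -126)
p(F, q) = 63
v(g, y) = 6 - √(g*y) (v(g, y) = 6 - √((5 + g*y) - 5) = 6 - √(g*y))
R(s) = -126*s
p(50, 251)/R(v(-2, 1)) = 63/((-126*(6 - √(-2*1)))) = 63/((-126*(6 - √(-2)))) = 63/((-126*(6 - I*√2))) = 63/(-756 + 126*I*√2)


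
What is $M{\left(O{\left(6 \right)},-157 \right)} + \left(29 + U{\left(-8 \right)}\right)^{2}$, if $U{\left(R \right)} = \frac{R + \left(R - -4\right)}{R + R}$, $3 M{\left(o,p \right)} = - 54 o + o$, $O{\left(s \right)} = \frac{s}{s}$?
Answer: $\frac{41635}{48} \approx 867.4$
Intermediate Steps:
$O{\left(s \right)} = 1$
$M{\left(o,p \right)} = - \frac{53 o}{3}$ ($M{\left(o,p \right)} = \frac{- 54 o + o}{3} = \frac{\left(-53\right) o}{3} = - \frac{53 o}{3}$)
$U{\left(R \right)} = \frac{4 + 2 R}{2 R}$ ($U{\left(R \right)} = \frac{R + \left(R + 4\right)}{2 R} = \left(R + \left(4 + R\right)\right) \frac{1}{2 R} = \left(4 + 2 R\right) \frac{1}{2 R} = \frac{4 + 2 R}{2 R}$)
$M{\left(O{\left(6 \right)},-157 \right)} + \left(29 + U{\left(-8 \right)}\right)^{2} = \left(- \frac{53}{3}\right) 1 + \left(29 + \frac{2 - 8}{-8}\right)^{2} = - \frac{53}{3} + \left(29 - - \frac{3}{4}\right)^{2} = - \frac{53}{3} + \left(29 + \frac{3}{4}\right)^{2} = - \frac{53}{3} + \left(\frac{119}{4}\right)^{2} = - \frac{53}{3} + \frac{14161}{16} = \frac{41635}{48}$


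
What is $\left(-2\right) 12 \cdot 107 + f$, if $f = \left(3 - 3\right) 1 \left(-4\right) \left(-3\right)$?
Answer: $-2568$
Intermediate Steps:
$f = 0$ ($f = 0 \left(\left(-4\right) \left(-3\right)\right) = 0 \cdot 12 = 0$)
$\left(-2\right) 12 \cdot 107 + f = \left(-2\right) 12 \cdot 107 + 0 = \left(-24\right) 107 + 0 = -2568 + 0 = -2568$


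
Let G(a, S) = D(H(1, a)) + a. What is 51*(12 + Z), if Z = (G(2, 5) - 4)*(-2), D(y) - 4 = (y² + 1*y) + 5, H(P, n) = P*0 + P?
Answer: -306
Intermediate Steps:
H(P, n) = P (H(P, n) = 0 + P = P)
D(y) = 9 + y + y² (D(y) = 4 + ((y² + 1*y) + 5) = 4 + ((y² + y) + 5) = 4 + ((y + y²) + 5) = 4 + (5 + y + y²) = 9 + y + y²)
G(a, S) = 11 + a (G(a, S) = (9 + 1 + 1²) + a = (9 + 1 + 1) + a = 11 + a)
Z = -18 (Z = ((11 + 2) - 4)*(-2) = (13 - 4)*(-2) = 9*(-2) = -18)
51*(12 + Z) = 51*(12 - 18) = 51*(-6) = -306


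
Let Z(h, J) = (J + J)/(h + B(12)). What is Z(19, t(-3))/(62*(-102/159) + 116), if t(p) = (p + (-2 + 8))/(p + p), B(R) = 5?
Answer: -53/96960 ≈ -0.00054662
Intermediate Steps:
t(p) = (6 + p)/(2*p) (t(p) = (p + 6)/((2*p)) = (6 + p)*(1/(2*p)) = (6 + p)/(2*p))
Z(h, J) = 2*J/(5 + h) (Z(h, J) = (J + J)/(h + 5) = (2*J)/(5 + h) = 2*J/(5 + h))
Z(19, t(-3))/(62*(-102/159) + 116) = (2*((½)*(6 - 3)/(-3))/(5 + 19))/(62*(-102/159) + 116) = (2*((½)*(-⅓)*3)/24)/(62*(-102*1/159) + 116) = (2*(-½)*(1/24))/(62*(-34/53) + 116) = -1/(24*(-2108/53 + 116)) = -1/(24*4040/53) = -1/24*53/4040 = -53/96960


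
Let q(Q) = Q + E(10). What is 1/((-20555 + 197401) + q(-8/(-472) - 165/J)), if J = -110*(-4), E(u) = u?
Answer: 472/83475863 ≈ 5.6543e-6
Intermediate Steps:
J = 440
q(Q) = 10 + Q (q(Q) = Q + 10 = 10 + Q)
1/((-20555 + 197401) + q(-8/(-472) - 165/J)) = 1/((-20555 + 197401) + (10 + (-8/(-472) - 165/440))) = 1/(176846 + (10 + (-8*(-1/472) - 165*1/440))) = 1/(176846 + (10 + (1/59 - 3/8))) = 1/(176846 + (10 - 169/472)) = 1/(176846 + 4551/472) = 1/(83475863/472) = 472/83475863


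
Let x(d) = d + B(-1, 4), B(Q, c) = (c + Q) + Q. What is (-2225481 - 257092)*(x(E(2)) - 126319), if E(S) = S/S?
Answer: 313588691068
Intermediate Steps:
B(Q, c) = c + 2*Q (B(Q, c) = (Q + c) + Q = c + 2*Q)
E(S) = 1
x(d) = 2 + d (x(d) = d + (4 + 2*(-1)) = d + (4 - 2) = d + 2 = 2 + d)
(-2225481 - 257092)*(x(E(2)) - 126319) = (-2225481 - 257092)*((2 + 1) - 126319) = -2482573*(3 - 126319) = -2482573*(-126316) = 313588691068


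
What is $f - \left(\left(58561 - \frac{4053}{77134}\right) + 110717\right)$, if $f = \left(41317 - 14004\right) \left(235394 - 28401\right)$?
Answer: $\frac{436071710582207}{77134} \approx 5.6534 \cdot 10^{9}$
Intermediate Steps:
$f = 5653599809$ ($f = 27313 \cdot 206993 = 5653599809$)
$f - \left(\left(58561 - \frac{4053}{77134}\right) + 110717\right) = 5653599809 - \left(\left(58561 - \frac{4053}{77134}\right) + 110717\right) = 5653599809 - \left(\frac{4517040121}{77134} + 110717\right) = 5653599809 - \frac{13057085199}{77134} = \frac{436071710582207}{77134}$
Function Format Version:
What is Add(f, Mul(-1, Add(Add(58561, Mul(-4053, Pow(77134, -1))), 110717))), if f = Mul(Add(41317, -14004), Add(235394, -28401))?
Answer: Rational(436071710582207, 77134) ≈ 5.6534e+9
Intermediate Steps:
f = 5653599809 (f = Mul(27313, 206993) = 5653599809)
Add(f, Mul(-1, Add(Add(58561, Mul(-4053, Pow(77134, -1))), 110717))) = Add(5653599809, Mul(-1, Add(Add(58561, Mul(-4053, Pow(77134, -1))), 110717))) = Add(5653599809, Mul(-1, Add(Add(58561, Mul(-4053, Rational(1, 77134))), 110717))) = Add(5653599809, Mul(-1, Add(Add(58561, Rational(-4053, 77134)), 110717))) = Add(5653599809, Mul(-1, Add(Rational(4517040121, 77134), 110717))) = Add(5653599809, Mul(-1, Rational(13057085199, 77134))) = Add(5653599809, Rational(-13057085199, 77134)) = Rational(436071710582207, 77134)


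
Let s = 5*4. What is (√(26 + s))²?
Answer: 46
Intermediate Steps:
s = 20
(√(26 + s))² = (√(26 + 20))² = (√46)² = 46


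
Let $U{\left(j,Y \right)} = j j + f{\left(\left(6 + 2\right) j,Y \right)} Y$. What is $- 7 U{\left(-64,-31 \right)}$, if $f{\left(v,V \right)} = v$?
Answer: $-139776$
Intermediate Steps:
$U{\left(j,Y \right)} = j^{2} + 8 Y j$ ($U{\left(j,Y \right)} = j j + \left(6 + 2\right) j Y = j^{2} + 8 j Y = j^{2} + 8 Y j$)
$- 7 U{\left(-64,-31 \right)} = - 7 \left(- 64 \left(-64 + 8 \left(-31\right)\right)\right) = - 7 \left(- 64 \left(-64 - 248\right)\right) = - 7 \left(\left(-64\right) \left(-312\right)\right) = \left(-7\right) 19968 = -139776$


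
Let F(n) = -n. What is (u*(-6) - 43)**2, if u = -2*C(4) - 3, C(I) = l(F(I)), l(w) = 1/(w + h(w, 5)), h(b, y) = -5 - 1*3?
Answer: 676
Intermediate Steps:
h(b, y) = -8 (h(b, y) = -5 - 3 = -8)
l(w) = 1/(-8 + w) (l(w) = 1/(w - 8) = 1/(-8 + w))
C(I) = 1/(-8 - I)
u = -17/6 (u = -(-2)/(8 + 4) - 3 = -(-2)/12 - 3 = -2*(-1/12) - 3 = 1/6 - 3 = -17/6 ≈ -2.8333)
(u*(-6) - 43)**2 = (-17/6*(-6) - 43)**2 = (17 - 43)**2 = (-26)**2 = 676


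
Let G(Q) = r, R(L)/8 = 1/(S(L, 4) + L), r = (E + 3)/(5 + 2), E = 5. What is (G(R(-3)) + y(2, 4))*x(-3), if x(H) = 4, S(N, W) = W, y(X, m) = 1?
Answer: 60/7 ≈ 8.5714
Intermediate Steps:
r = 8/7 (r = (5 + 3)/(5 + 2) = 8/7 ≈ 1.1429)
R(L) = 8/(4 + L)
G(Q) = 8/7
(G(R(-3)) + y(2, 4))*x(-3) = (8/7 + 1)*4 = (15/7)*4 = 60/7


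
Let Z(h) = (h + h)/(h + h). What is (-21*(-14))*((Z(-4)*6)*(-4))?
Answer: -7056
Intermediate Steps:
Z(h) = 1 (Z(h) = (2*h)/((2*h)) = (2*h)*(1/(2*h)) = 1)
(-21*(-14))*((Z(-4)*6)*(-4)) = (-21*(-14))*((1*6)*(-4)) = 294*(6*(-4)) = 294*(-24) = -7056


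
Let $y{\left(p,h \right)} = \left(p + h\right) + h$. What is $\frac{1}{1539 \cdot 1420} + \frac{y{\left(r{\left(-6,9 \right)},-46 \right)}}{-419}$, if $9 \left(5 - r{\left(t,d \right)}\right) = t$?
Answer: $\frac{188671559}{915674220} \approx 0.20605$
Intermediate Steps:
$r{\left(t,d \right)} = 5 - \frac{t}{9}$
$y{\left(p,h \right)} = p + 2 h$ ($y{\left(p,h \right)} = \left(h + p\right) + h = p + 2 h$)
$\frac{1}{1539 \cdot 1420} + \frac{y{\left(r{\left(-6,9 \right)},-46 \right)}}{-419} = \frac{1}{1539 \cdot 1420} + \frac{\left(5 - - \frac{2}{3}\right) + 2 \left(-46\right)}{-419} = \frac{1}{1539} \cdot \frac{1}{1420} + \left(\left(5 + \frac{2}{3}\right) - 92\right) \left(- \frac{1}{419}\right) = \frac{1}{2185380} + \left(\frac{17}{3} - 92\right) \left(- \frac{1}{419}\right) = \frac{1}{2185380} - - \frac{259}{1257} = \frac{1}{2185380} + \frac{259}{1257} = \frac{188671559}{915674220}$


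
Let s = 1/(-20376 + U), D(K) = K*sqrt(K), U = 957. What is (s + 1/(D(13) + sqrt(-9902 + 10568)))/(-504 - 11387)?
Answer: (-19419 + 3*sqrt(74) + 13*sqrt(13))/(230911329*(3*sqrt(74) + 13*sqrt(13))) ≈ -1.1528e-6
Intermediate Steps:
D(K) = K**(3/2)
s = -1/19419 (s = 1/(-20376 + 957) = 1/(-19419) = -1/19419 ≈ -5.1496e-5)
(s + 1/(D(13) + sqrt(-9902 + 10568)))/(-504 - 11387) = (-1/19419 + 1/(13**(3/2) + sqrt(-9902 + 10568)))/(-504 - 11387) = (-1/19419 + 1/(13*sqrt(13) + sqrt(666)))/(-11891) = (-1/19419 + 1/(13*sqrt(13) + 3*sqrt(74)))*(-1/11891) = (-1/19419 + 1/(3*sqrt(74) + 13*sqrt(13)))*(-1/11891) = 1/230911329 - 1/(11891*(3*sqrt(74) + 13*sqrt(13)))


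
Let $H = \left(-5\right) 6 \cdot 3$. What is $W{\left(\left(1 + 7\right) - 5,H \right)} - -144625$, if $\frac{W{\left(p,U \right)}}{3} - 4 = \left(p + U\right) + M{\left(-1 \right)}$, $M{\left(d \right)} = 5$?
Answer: $144391$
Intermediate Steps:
$H = -90$ ($H = \left(-30\right) 3 = -90$)
$W{\left(p,U \right)} = 27 + 3 U + 3 p$ ($W{\left(p,U \right)} = 12 + 3 \left(\left(p + U\right) + 5\right) = 12 + 3 \left(\left(U + p\right) + 5\right) = 12 + 3 \left(5 + U + p\right) = 12 + \left(15 + 3 U + 3 p\right) = 27 + 3 U + 3 p$)
$W{\left(\left(1 + 7\right) - 5,H \right)} - -144625 = \left(27 + 3 \left(-90\right) + 3 \left(\left(1 + 7\right) - 5\right)\right) - -144625 = \left(27 - 270 + 3 \left(8 - 5\right)\right) + 144625 = \left(27 - 270 + 3 \cdot 3\right) + 144625 = \left(27 - 270 + 9\right) + 144625 = -234 + 144625 = 144391$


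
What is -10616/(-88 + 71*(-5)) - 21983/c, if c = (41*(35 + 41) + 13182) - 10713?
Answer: 49551891/2474155 ≈ 20.028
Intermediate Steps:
c = 5585 (c = (41*76 + 13182) - 10713 = (3116 + 13182) - 10713 = 16298 - 10713 = 5585)
-10616/(-88 + 71*(-5)) - 21983/c = -10616/(-88 + 71*(-5)) - 21983/5585 = -10616/(-88 - 355) - 21983*1/5585 = -10616/(-443) - 21983/5585 = -10616*(-1/443) - 21983/5585 = 10616/443 - 21983/5585 = 49551891/2474155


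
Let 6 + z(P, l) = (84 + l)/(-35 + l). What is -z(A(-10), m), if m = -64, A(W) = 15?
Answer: 614/99 ≈ 6.2020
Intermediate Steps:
z(P, l) = -6 + (84 + l)/(-35 + l)
-z(A(-10), m) = -(294 - 5*(-64))/(-35 - 64) = -(294 + 320)/(-99) = -(-1)*614/99 = -1*(-614/99) = 614/99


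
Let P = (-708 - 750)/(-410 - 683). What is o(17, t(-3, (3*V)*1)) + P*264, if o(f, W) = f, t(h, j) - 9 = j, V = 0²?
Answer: 403493/1093 ≈ 369.16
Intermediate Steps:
V = 0
t(h, j) = 9 + j
P = 1458/1093 (P = -1458/(-1093) = -1458*(-1/1093) = 1458/1093 ≈ 1.3339)
o(17, t(-3, (3*V)*1)) + P*264 = 17 + (1458/1093)*264 = 17 + 384912/1093 = 403493/1093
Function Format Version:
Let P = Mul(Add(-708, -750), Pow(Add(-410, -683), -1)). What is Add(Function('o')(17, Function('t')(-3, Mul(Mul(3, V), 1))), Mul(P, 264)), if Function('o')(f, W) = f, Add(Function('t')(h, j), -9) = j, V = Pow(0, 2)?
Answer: Rational(403493, 1093) ≈ 369.16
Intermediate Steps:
V = 0
Function('t')(h, j) = Add(9, j)
P = Rational(1458, 1093) (P = Mul(-1458, Pow(-1093, -1)) = Mul(-1458, Rational(-1, 1093)) = Rational(1458, 1093) ≈ 1.3339)
Add(Function('o')(17, Function('t')(-3, Mul(Mul(3, V), 1))), Mul(P, 264)) = Add(17, Mul(Rational(1458, 1093), 264)) = Add(17, Rational(384912, 1093)) = Rational(403493, 1093)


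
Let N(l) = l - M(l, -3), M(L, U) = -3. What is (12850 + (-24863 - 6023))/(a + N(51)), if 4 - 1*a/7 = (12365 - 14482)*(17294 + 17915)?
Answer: -6012/173920751 ≈ -3.4567e-5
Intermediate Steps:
a = 521762199 (a = 28 - 7*(12365 - 14482)*(17294 + 17915) = 28 - (-14819)*35209 = 28 - 7*(-74537453) = 28 + 521762171 = 521762199)
N(l) = 3 + l (N(l) = l - 1*(-3) = l + 3 = 3 + l)
(12850 + (-24863 - 6023))/(a + N(51)) = (12850 + (-24863 - 6023))/(521762199 + (3 + 51)) = (12850 - 30886)/(521762199 + 54) = -18036/521762253 = -18036*1/521762253 = -6012/173920751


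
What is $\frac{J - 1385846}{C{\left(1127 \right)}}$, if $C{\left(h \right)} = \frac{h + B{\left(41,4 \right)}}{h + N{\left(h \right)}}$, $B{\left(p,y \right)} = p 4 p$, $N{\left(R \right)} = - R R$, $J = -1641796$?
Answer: $\frac{1280694584428}{2617} \approx 4.8938 \cdot 10^{8}$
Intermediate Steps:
$N{\left(R \right)} = - R^{2}$
$B{\left(p,y \right)} = 4 p^{2}$ ($B{\left(p,y \right)} = 4 p p = 4 p^{2}$)
$C{\left(h \right)} = \frac{6724 + h}{h - h^{2}}$ ($C{\left(h \right)} = \frac{h + 4 \cdot 41^{2}}{h - h^{2}} = \frac{h + 4 \cdot 1681}{h - h^{2}} = \frac{h + 6724}{h - h^{2}} = \frac{6724 + h}{h - h^{2}}$)
$\frac{J - 1385846}{C{\left(1127 \right)}} = \frac{-1641796 - 1385846}{\frac{1}{1127} \frac{1}{-1 + 1127} \left(-6724 - 1127\right)} = \frac{-1641796 - 1385846}{\frac{1}{1127} \cdot \frac{1}{1126} \left(-6724 - 1127\right)} = - \frac{3027642}{\frac{1}{1127} \cdot \frac{1}{1126} \left(-7851\right)} = - \frac{3027642}{- \frac{7851}{1269002}} = \left(-3027642\right) \left(- \frac{1269002}{7851}\right) = \frac{1280694584428}{2617}$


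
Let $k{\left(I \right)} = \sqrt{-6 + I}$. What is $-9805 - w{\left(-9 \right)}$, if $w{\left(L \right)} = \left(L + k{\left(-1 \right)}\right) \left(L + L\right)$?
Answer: $-9967 + 18 i \sqrt{7} \approx -9967.0 + 47.624 i$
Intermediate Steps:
$w{\left(L \right)} = 2 L \left(L + i \sqrt{7}\right)$ ($w{\left(L \right)} = \left(L + \sqrt{-6 - 1}\right) \left(L + L\right) = \left(L + \sqrt{-7}\right) 2 L = \left(L + i \sqrt{7}\right) 2 L = 2 L \left(L + i \sqrt{7}\right)$)
$-9805 - w{\left(-9 \right)} = -9805 - 2 \left(-9\right) \left(-9 + i \sqrt{7}\right) = -9805 - \left(162 - 18 i \sqrt{7}\right) = -9967 + 18 i \sqrt{7}$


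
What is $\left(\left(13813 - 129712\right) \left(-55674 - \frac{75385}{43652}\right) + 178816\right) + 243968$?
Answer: $\frac{40242054565005}{6236} \approx 6.4532 \cdot 10^{9}$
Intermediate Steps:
$\left(\left(13813 - 129712\right) \left(-55674 - \frac{75385}{43652}\right) + 178816\right) + 243968 = \left(- 115899 \left(-55674 - \frac{75385}{43652}\right) + 178816\right) + 243968 = \left(\left(-115899\right) \left(- \frac{2430356833}{43652}\right) + 178816\right) + 243968 = \left(\frac{40239418083981}{6236} + 178816\right) + 243968 = \frac{40240533180557}{6236} + 243968 = \frac{40242054565005}{6236}$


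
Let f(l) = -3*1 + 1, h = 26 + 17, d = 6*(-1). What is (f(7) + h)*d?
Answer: -246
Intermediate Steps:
d = -6
h = 43
f(l) = -2 (f(l) = -3 + 1 = -2)
(f(7) + h)*d = (-2 + 43)*(-6) = 41*(-6) = -246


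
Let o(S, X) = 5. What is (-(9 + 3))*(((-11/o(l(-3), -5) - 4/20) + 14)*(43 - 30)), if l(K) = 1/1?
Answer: -9048/5 ≈ -1809.6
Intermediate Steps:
l(K) = 1 (l(K) = 1*1 = 1)
(-(9 + 3))*(((-11/o(l(-3), -5) - 4/20) + 14)*(43 - 30)) = (-(9 + 3))*(((-11/5 - 4/20) + 14)*(43 - 30)) = (-1*12)*(((-11*⅕ - 4*1/20) + 14)*13) = -12*((-11/5 - ⅕) + 14)*13 = -12*(-12/5 + 14)*13 = -696*13/5 = -12*754/5 = -9048/5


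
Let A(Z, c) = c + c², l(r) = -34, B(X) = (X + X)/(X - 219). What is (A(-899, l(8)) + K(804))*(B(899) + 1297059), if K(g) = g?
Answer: 424683923517/170 ≈ 2.4981e+9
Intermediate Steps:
B(X) = 2*X/(-219 + X) (B(X) = (2*X)/(-219 + X) = 2*X/(-219 + X))
(A(-899, l(8)) + K(804))*(B(899) + 1297059) = (-34*(1 - 34) + 804)*(2*899/(-219 + 899) + 1297059) = (-34*(-33) + 804)*(2*899/680 + 1297059) = (1122 + 804)*(2*899*(1/680) + 1297059) = 1926*(899/340 + 1297059) = 1926*(441000959/340) = 424683923517/170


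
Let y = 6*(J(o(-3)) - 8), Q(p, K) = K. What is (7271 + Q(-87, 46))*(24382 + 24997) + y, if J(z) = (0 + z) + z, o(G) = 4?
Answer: 361306143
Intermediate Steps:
J(z) = 2*z (J(z) = z + z = 2*z)
y = 0 (y = 6*(2*4 - 8) = 6*(8 - 8) = 6*0 = 0)
(7271 + Q(-87, 46))*(24382 + 24997) + y = (7271 + 46)*(24382 + 24997) + 0 = 7317*49379 + 0 = 361306143 + 0 = 361306143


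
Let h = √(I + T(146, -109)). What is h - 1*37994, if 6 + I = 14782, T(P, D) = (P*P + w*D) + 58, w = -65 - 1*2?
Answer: -37994 + √43453 ≈ -37786.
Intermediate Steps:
w = -67 (w = -65 - 2 = -67)
T(P, D) = 58 + P² - 67*D (T(P, D) = (P*P - 67*D) + 58 = (P² - 67*D) + 58 = 58 + P² - 67*D)
I = 14776 (I = -6 + 14782 = 14776)
h = √43453 (h = √(14776 + (58 + 146² - 67*(-109))) = √(14776 + (58 + 21316 + 7303)) = √(14776 + 28677) = √43453 ≈ 208.45)
h - 1*37994 = √43453 - 1*37994 = √43453 - 37994 = -37994 + √43453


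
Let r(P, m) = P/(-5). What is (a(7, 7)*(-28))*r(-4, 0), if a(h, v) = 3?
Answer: -336/5 ≈ -67.200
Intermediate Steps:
r(P, m) = -P/5 (r(P, m) = P*(-1/5) = -P/5)
(a(7, 7)*(-28))*r(-4, 0) = (3*(-28))*(-1/5*(-4)) = -84*4/5 = -336/5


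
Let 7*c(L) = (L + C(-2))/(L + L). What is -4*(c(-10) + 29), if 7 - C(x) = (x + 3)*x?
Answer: -4061/35 ≈ -116.03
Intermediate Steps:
C(x) = 7 - x*(3 + x) (C(x) = 7 - (x + 3)*x = 7 - (3 + x)*x = 7 - x*(3 + x))
c(L) = (9 + L)/(14*L) (c(L) = ((L + (7 - 1*(-2)² - 3*(-2)))/(L + L))/7 = ((L + (7 - 1*4 + 6))/((2*L)))/7 = ((L + (7 - 4 + 6))*(1/(2*L)))/7 = ((L + 9)*(1/(2*L)))/7 = ((9 + L)*(1/(2*L)))/7 = ((9 + L)/(2*L))/7 = (9 + L)/(14*L))
-4*(c(-10) + 29) = -4*((1/14)*(9 - 10)/(-10) + 29) = -4*((1/14)*(-⅒)*(-1) + 29) = -4*(1/140 + 29) = -4*4061/140 = -4061/35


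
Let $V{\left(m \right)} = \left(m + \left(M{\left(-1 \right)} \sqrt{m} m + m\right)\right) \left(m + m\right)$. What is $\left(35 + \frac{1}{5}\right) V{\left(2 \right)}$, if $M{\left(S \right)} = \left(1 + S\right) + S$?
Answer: $\frac{2816}{5} - \frac{1408 \sqrt{2}}{5} \approx 164.96$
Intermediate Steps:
$M{\left(S \right)} = 1 + 2 S$
$V{\left(m \right)} = 2 m \left(- m^{\frac{3}{2}} + 2 m\right)$ ($V{\left(m \right)} = \left(m + \left(\left(1 + 2 \left(-1\right)\right) \sqrt{m} m + m\right)\right) \left(m + m\right) = \left(m + \left(\left(1 - 2\right) \sqrt{m} m + m\right)\right) 2 m = \left(m + \left(- \sqrt{m} m + m\right)\right) 2 m = \left(m - \left(m^{\frac{3}{2}} - m\right)\right) 2 m = \left(- m^{\frac{3}{2}} + 2 m\right) 2 m = 2 m \left(- m^{\frac{3}{2}} + 2 m\right)$)
$\left(35 + \frac{1}{5}\right) V{\left(2 \right)} = \left(35 + \frac{1}{5}\right) \left(- 2 \cdot 2^{\frac{5}{2}} + 4 \cdot 2^{2}\right) = \left(35 + \frac{1}{5}\right) \left(- 2 \cdot 4 \sqrt{2} + 4 \cdot 4\right) = \frac{176 \left(- 8 \sqrt{2} + 16\right)}{5} = \frac{176 \left(16 - 8 \sqrt{2}\right)}{5} = \frac{2816}{5} - \frac{1408 \sqrt{2}}{5}$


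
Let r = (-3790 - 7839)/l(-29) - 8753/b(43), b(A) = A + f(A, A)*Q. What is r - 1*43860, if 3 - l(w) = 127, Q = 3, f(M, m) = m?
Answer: -58408204/1333 ≈ -43817.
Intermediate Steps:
l(w) = -124 (l(w) = 3 - 1*127 = 3 - 127 = -124)
b(A) = 4*A (b(A) = A + A*3 = A + 3*A = 4*A)
r = 57176/1333 (r = (-3790 - 7839)/(-124) - 8753/(4*43) = -11629*(-1/124) - 8753/172 = 11629/124 - 8753*1/172 = 11629/124 - 8753/172 = 57176/1333 ≈ 42.893)
r - 1*43860 = 57176/1333 - 1*43860 = 57176/1333 - 43860 = -58408204/1333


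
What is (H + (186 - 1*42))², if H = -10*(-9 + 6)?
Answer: 30276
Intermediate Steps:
H = 30 (H = -10*(-3) = 30)
(H + (186 - 1*42))² = (30 + (186 - 1*42))² = (30 + (186 - 42))² = (30 + 144)² = 174² = 30276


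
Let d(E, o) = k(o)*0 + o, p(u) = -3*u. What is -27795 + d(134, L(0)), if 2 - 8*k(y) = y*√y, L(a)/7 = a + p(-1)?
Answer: -27774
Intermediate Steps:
L(a) = 21 + 7*a (L(a) = 7*(a - 3*(-1)) = 7*(a + 3) = 7*(3 + a) = 21 + 7*a)
k(y) = ¼ - y^(3/2)/8 (k(y) = ¼ - y*√y/8 = ¼ - y^(3/2)/8)
d(E, o) = o (d(E, o) = (¼ - o^(3/2)/8)*0 + o = 0 + o = o)
-27795 + d(134, L(0)) = -27795 + (21 + 7*0) = -27795 + (21 + 0) = -27795 + 21 = -27774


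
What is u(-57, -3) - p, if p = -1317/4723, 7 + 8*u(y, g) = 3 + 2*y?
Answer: -273389/18892 ≈ -14.471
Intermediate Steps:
u(y, g) = -½ + y/4 (u(y, g) = -7/8 + (3 + 2*y)/8 = -7/8 + (3/8 + y/4) = -½ + y/4)
p = -1317/4723 (p = -1317*1/4723 = -1317/4723 ≈ -0.27885)
u(-57, -3) - p = (-½ + (¼)*(-57)) - 1*(-1317/4723) = (-½ - 57/4) + 1317/4723 = -59/4 + 1317/4723 = -273389/18892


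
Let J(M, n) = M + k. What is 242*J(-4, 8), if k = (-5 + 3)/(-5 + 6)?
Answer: -1452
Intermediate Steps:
k = -2 (k = -2/1 = -2*1 = -2)
J(M, n) = -2 + M (J(M, n) = M - 2 = -2 + M)
242*J(-4, 8) = 242*(-2 - 4) = 242*(-6) = -1452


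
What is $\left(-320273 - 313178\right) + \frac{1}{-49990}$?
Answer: $- \frac{31666215491}{49990} \approx -6.3345 \cdot 10^{5}$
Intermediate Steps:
$\left(-320273 - 313178\right) + \frac{1}{-49990} = -633451 - \frac{1}{49990} = - \frac{31666215491}{49990}$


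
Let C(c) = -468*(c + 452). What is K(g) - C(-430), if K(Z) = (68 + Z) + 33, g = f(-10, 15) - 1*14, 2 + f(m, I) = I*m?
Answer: 10231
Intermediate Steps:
f(m, I) = -2 + I*m
g = -166 (g = (-2 + 15*(-10)) - 1*14 = (-2 - 150) - 14 = -152 - 14 = -166)
K(Z) = 101 + Z
C(c) = -211536 - 468*c (C(c) = -468*(452 + c) = -211536 - 468*c)
K(g) - C(-430) = (101 - 166) - (-211536 - 468*(-430)) = -65 - (-211536 + 201240) = -65 - 1*(-10296) = -65 + 10296 = 10231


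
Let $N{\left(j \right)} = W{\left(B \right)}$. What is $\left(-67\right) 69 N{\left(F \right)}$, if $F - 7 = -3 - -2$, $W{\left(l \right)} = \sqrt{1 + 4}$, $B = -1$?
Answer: $- 4623 \sqrt{5} \approx -10337.0$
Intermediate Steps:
$W{\left(l \right)} = \sqrt{5}$
$F = 6$ ($F = 7 - 1 = 6$)
$N{\left(j \right)} = \sqrt{5}$
$\left(-67\right) 69 N{\left(F \right)} = \left(-67\right) 69 \sqrt{5} = - 4623 \sqrt{5}$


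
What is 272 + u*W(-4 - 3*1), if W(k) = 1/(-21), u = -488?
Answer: 6200/21 ≈ 295.24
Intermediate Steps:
W(k) = -1/21
272 + u*W(-4 - 3*1) = 272 - 488*(-1/21) = 272 + 488/21 = 6200/21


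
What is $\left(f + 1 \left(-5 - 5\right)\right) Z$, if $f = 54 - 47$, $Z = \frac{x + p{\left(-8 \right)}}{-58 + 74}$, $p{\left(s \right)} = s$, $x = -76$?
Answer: $\frac{63}{4} \approx 15.75$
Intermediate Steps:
$Z = - \frac{21}{4}$ ($Z = \frac{-76 - 8}{-58 + 74} = - \frac{84}{16} = \left(-84\right) \frac{1}{16} = - \frac{21}{4} \approx -5.25$)
$f = 7$ ($f = 54 - 47 = 7$)
$\left(f + 1 \left(-5 - 5\right)\right) Z = \left(7 + 1 \left(-5 - 5\right)\right) \left(- \frac{21}{4}\right) = \left(7 + 1 \left(-10\right)\right) \left(- \frac{21}{4}\right) = \left(7 - 10\right) \left(- \frac{21}{4}\right) = \left(-3\right) \left(- \frac{21}{4}\right) = \frac{63}{4}$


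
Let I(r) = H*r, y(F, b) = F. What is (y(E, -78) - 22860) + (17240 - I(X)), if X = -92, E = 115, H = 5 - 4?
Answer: -5413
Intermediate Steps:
H = 1
I(r) = r (I(r) = 1*r = r)
(y(E, -78) - 22860) + (17240 - I(X)) = (115 - 22860) + (17240 - 1*(-92)) = -22745 + (17240 + 92) = -22745 + 17332 = -5413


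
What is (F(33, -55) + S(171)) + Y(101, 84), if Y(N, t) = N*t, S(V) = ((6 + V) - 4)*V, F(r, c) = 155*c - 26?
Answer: 29516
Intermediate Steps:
F(r, c) = -26 + 155*c
S(V) = V*(2 + V) (S(V) = (2 + V)*V = V*(2 + V))
(F(33, -55) + S(171)) + Y(101, 84) = ((-26 + 155*(-55)) + 171*(2 + 171)) + 101*84 = ((-26 - 8525) + 171*173) + 8484 = (-8551 + 29583) + 8484 = 21032 + 8484 = 29516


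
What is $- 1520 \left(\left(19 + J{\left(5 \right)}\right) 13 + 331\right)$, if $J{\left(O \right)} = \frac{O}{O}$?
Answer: $-898320$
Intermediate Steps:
$J{\left(O \right)} = 1$
$- 1520 \left(\left(19 + J{\left(5 \right)}\right) 13 + 331\right) = - 1520 \left(\left(19 + 1\right) 13 + 331\right) = - 1520 \left(20 \cdot 13 + 331\right) = - 1520 \left(260 + 331\right) = \left(-1520\right) 591 = -898320$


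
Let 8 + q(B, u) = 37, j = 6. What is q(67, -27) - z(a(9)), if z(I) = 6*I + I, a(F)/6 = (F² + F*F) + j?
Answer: -7027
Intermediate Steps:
q(B, u) = 29 (q(B, u) = -8 + 37 = 29)
a(F) = 36 + 12*F² (a(F) = 6*((F² + F*F) + 6) = 6*((F² + F²) + 6) = 6*(2*F² + 6) = 6*(6 + 2*F²) = 36 + 12*F²)
z(I) = 7*I
q(67, -27) - z(a(9)) = 29 - 7*(36 + 12*9²) = 29 - 7*(36 + 12*81) = 29 - 7*(36 + 972) = 29 - 7*1008 = 29 - 1*7056 = 29 - 7056 = -7027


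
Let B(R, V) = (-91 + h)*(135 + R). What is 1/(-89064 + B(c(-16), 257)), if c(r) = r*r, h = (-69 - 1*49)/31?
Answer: -31/3910133 ≈ -7.9281e-6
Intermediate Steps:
h = -118/31 (h = (-69 - 49)*(1/31) = -118*1/31 = -118/31 ≈ -3.8064)
c(r) = r²
B(R, V) = -396765/31 - 2939*R/31 (B(R, V) = (-91 - 118/31)*(135 + R) = -2939*(135 + R)/31 = -396765/31 - 2939*R/31)
1/(-89064 + B(c(-16), 257)) = 1/(-89064 + (-396765/31 - 2939/31*(-16)²)) = 1/(-89064 + (-396765/31 - 2939/31*256)) = 1/(-89064 + (-396765/31 - 752384/31)) = 1/(-89064 - 1149149/31) = 1/(-3910133/31) = -31/3910133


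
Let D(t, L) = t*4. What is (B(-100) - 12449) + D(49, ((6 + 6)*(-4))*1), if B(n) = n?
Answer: -12353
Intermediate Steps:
D(t, L) = 4*t
(B(-100) - 12449) + D(49, ((6 + 6)*(-4))*1) = (-100 - 12449) + 4*49 = -12549 + 196 = -12353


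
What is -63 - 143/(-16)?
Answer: -865/16 ≈ -54.063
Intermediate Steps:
-63 - 143/(-16) = -63 - 1/16*(-143) = -63 + 143/16 = -865/16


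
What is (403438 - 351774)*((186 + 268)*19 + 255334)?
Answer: 13637229440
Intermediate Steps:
(403438 - 351774)*((186 + 268)*19 + 255334) = 51664*(454*19 + 255334) = 51664*(8626 + 255334) = 51664*263960 = 13637229440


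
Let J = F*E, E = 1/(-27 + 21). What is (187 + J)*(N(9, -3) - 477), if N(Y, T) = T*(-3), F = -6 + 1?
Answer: -87906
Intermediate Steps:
F = -5
E = -⅙ (E = 1/(-6) = -⅙ ≈ -0.16667)
N(Y, T) = -3*T
J = ⅚ (J = -5*(-⅙) = ⅚ ≈ 0.83333)
(187 + J)*(N(9, -3) - 477) = (187 + ⅚)*(-3*(-3) - 477) = 1127*(9 - 477)/6 = (1127/6)*(-468) = -87906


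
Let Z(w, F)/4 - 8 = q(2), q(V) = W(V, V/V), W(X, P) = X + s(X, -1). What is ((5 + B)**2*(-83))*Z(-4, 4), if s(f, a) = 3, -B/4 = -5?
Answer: -2697500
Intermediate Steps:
B = 20 (B = -4*(-5) = 20)
W(X, P) = 3 + X (W(X, P) = X + 3 = 3 + X)
q(V) = 3 + V
Z(w, F) = 52 (Z(w, F) = 32 + 4*(3 + 2) = 32 + 4*5 = 32 + 20 = 52)
((5 + B)**2*(-83))*Z(-4, 4) = ((5 + 20)**2*(-83))*52 = (25**2*(-83))*52 = (625*(-83))*52 = -51875*52 = -2697500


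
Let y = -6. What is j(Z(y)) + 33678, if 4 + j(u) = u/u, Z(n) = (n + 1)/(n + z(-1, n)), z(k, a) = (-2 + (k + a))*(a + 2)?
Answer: 33675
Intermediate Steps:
z(k, a) = (2 + a)*(-2 + a + k) (z(k, a) = (-2 + (a + k))*(2 + a) = (-2 + a + k)*(2 + a) = (2 + a)*(-2 + a + k))
Z(n) = (1 + n)/(-6 + n²) (Z(n) = (n + 1)/(n + (-4 + n² + 2*(-1) + n*(-1))) = (1 + n)/(n + (-4 + n² - 2 - n)) = (1 + n)/(n + (-6 + n² - n)) = (1 + n)/(-6 + n²))
j(u) = -3 (j(u) = -4 + u/u = -4 + 1 = -3)
j(Z(y)) + 33678 = -3 + 33678 = 33675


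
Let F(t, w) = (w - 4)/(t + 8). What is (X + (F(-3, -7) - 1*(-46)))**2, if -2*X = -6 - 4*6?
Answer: 86436/25 ≈ 3457.4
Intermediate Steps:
F(t, w) = (-4 + w)/(8 + t)
X = 15 (X = -(-6 - 4*6)/2 = -(-6 - 24)/2 = -1/2*(-30) = 15)
(X + (F(-3, -7) - 1*(-46)))**2 = (15 + ((-4 - 7)/(8 - 3) - 1*(-46)))**2 = (15 + (-11/5 + 46))**2 = (15 + 219/5)**2 = (294/5)**2 = 86436/25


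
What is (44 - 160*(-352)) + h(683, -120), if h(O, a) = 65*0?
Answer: 56364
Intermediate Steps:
h(O, a) = 0
(44 - 160*(-352)) + h(683, -120) = (44 - 160*(-352)) + 0 = (44 + 56320) + 0 = 56364 + 0 = 56364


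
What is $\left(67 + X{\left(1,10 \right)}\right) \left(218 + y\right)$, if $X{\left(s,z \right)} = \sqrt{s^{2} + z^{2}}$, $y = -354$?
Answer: $-9112 - 136 \sqrt{101} \approx -10479.0$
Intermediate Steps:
$\left(67 + X{\left(1,10 \right)}\right) \left(218 + y\right) = \left(67 + \sqrt{1^{2} + 10^{2}}\right) \left(218 - 354\right) = \left(67 + \sqrt{1 + 100}\right) \left(-136\right) = \left(67 + \sqrt{101}\right) \left(-136\right) = -9112 - 136 \sqrt{101}$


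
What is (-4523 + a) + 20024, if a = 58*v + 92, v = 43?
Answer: 18087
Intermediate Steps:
a = 2586 (a = 58*43 + 92 = 2494 + 92 = 2586)
(-4523 + a) + 20024 = (-4523 + 2586) + 20024 = -1937 + 20024 = 18087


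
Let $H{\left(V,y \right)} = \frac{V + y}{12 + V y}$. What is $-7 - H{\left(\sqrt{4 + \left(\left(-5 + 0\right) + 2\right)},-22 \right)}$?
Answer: $- \frac{91}{10} \approx -9.1$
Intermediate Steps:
$H{\left(V,y \right)} = \frac{V + y}{12 + V y}$
$-7 - H{\left(\sqrt{4 + \left(\left(-5 + 0\right) + 2\right)},-22 \right)} = -7 - \frac{\sqrt{4 + \left(\left(-5 + 0\right) + 2\right)} - 22}{12 + \sqrt{4 + \left(\left(-5 + 0\right) + 2\right)} \left(-22\right)} = -7 - \frac{\sqrt{4 + \left(-5 + 2\right)} - 22}{12 + \sqrt{4 + \left(-5 + 2\right)} \left(-22\right)} = -7 - \frac{\sqrt{4 - 3} - 22}{12 + \sqrt{4 - 3} \left(-22\right)} = -7 - \frac{\sqrt{1} - 22}{12 + \sqrt{1} \left(-22\right)} = -7 - \frac{1 - 22}{12 + 1 \left(-22\right)} = -7 - \frac{1}{12 - 22} \left(-21\right) = -7 - \frac{1}{-10} \left(-21\right) = -7 - \left(- \frac{1}{10}\right) \left(-21\right) = -7 - \frac{21}{10} = - \frac{91}{10}$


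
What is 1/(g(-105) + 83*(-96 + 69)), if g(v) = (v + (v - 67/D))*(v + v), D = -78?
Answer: 13/541822 ≈ 2.3993e-5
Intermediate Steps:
g(v) = 2*v*(67/78 + 2*v) (g(v) = (v + (v - 67/(-78)))*(v + v) = (v + (v - 67*(-1)/78))*(2*v) = (v + (v - 1*(-67/78)))*(2*v) = (v + (v + 67/78))*(2*v) = (v + (67/78 + v))*(2*v) = (67/78 + 2*v)*(2*v) = 2*v*(67/78 + 2*v))
1/(g(-105) + 83*(-96 + 69)) = 1/((1/39)*(-105)*(67 + 156*(-105)) + 83*(-96 + 69)) = 1/((1/39)*(-105)*(67 - 16380) + 83*(-27)) = 1/((1/39)*(-105)*(-16313) - 2241) = 1/(570955/13 - 2241) = 1/(541822/13) = 13/541822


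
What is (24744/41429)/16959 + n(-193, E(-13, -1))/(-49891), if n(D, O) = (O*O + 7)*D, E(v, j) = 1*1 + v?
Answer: 6825647807559/11684379253067 ≈ 0.58417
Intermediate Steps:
E(v, j) = 1 + v
n(D, O) = D*(7 + O²) (n(D, O) = (O² + 7)*D = (7 + O²)*D = D*(7 + O²))
(24744/41429)/16959 + n(-193, E(-13, -1))/(-49891) = (24744/41429)/16959 - 193*(7 + (1 - 13)²)/(-49891) = (24744*(1/41429))*(1/16959) - 193*(7 + (-12)²)*(-1/49891) = (24744/41429)*(1/16959) - 193*(7 + 144)*(-1/49891) = 8248/234198137 - 193*151*(-1/49891) = 8248/234198137 - 29143*(-1/49891) = 8248/234198137 + 29143/49891 = 6825647807559/11684379253067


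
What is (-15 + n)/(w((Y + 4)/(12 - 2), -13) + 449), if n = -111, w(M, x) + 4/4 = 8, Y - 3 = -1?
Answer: -21/76 ≈ -0.27632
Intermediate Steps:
Y = 2 (Y = 3 - 1 = 2)
w(M, x) = 7 (w(M, x) = -1 + 8 = 7)
(-15 + n)/(w((Y + 4)/(12 - 2), -13) + 449) = (-15 - 111)/(7 + 449) = -126/456 = -126*1/456 = -21/76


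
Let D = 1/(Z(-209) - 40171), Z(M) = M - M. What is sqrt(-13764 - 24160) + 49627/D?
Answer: -1993566217 + 2*I*sqrt(9481) ≈ -1.9936e+9 + 194.74*I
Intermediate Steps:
Z(M) = 0
D = -1/40171 (D = 1/(0 - 40171) = 1/(-40171) = -1/40171 ≈ -2.4894e-5)
sqrt(-13764 - 24160) + 49627/D = sqrt(-13764 - 24160) + 49627/(-1/40171) = sqrt(-37924) + 49627*(-40171) = 2*I*sqrt(9481) - 1993566217 = -1993566217 + 2*I*sqrt(9481)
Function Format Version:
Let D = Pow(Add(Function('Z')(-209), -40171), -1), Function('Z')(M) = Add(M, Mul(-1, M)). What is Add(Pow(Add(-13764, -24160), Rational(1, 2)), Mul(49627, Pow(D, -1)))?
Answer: Add(-1993566217, Mul(2, I, Pow(9481, Rational(1, 2)))) ≈ Add(-1.9936e+9, Mul(194.74, I))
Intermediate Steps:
Function('Z')(M) = 0
D = Rational(-1, 40171) (D = Pow(Add(0, -40171), -1) = Pow(-40171, -1) = Rational(-1, 40171) ≈ -2.4894e-5)
Add(Pow(Add(-13764, -24160), Rational(1, 2)), Mul(49627, Pow(D, -1))) = Add(Pow(Add(-13764, -24160), Rational(1, 2)), Mul(49627, Pow(Rational(-1, 40171), -1))) = Add(Pow(-37924, Rational(1, 2)), Mul(49627, -40171)) = Add(Mul(2, I, Pow(9481, Rational(1, 2))), -1993566217) = Add(-1993566217, Mul(2, I, Pow(9481, Rational(1, 2))))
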